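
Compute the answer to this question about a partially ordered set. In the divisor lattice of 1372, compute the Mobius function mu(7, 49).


In a divisor lattice, mu(a,b) = mu(b/a) where mu is the classical Mobius function.
b/a = 49/7 = 7
Prime factorization of 7: primes [7]
7 is squarefree with 1 prime factor(s), so mu(7) = (-1)^1 = -1


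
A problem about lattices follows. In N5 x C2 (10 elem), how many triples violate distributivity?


Distributive law: a ^ (b v c) = (a ^ b) v (a ^ c).
Check all 10^3 = 1000 ordered triples (a,b,c).
  e.g. a=(b,0), b=(a,0), c=(c,0): lhs=(b,0) != rhs=(a,0)
  e.g. a=(b,0), b=(a,0), c=(c,1): lhs=(b,0) != rhs=(a,0)
Total violating triples: 16


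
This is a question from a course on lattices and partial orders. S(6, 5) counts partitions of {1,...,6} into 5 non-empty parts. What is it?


S(n,k) = k*S(n-1,k) + S(n-1,k-1).
S(5,5) = 1, S(5,4) = 10
S(6,5) = 5*1 + 10 = 5 + 10
S(6,5) = 15


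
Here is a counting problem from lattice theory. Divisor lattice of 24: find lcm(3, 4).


In a divisor lattice, join = lcm (least common multiple).
gcd(3,4) = 1
lcm(3,4) = 3*4/gcd = 12/1 = 12


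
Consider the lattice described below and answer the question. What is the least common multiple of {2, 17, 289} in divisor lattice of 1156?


In a divisor lattice, join = lcm (least common multiple).
Compute lcm iteratively: start with first element, then lcm(current, next).
Elements: [2, 17, 289]
lcm(2,17) = 34
lcm(34,289) = 578
Final lcm = 578


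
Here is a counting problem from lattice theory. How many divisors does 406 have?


Divisors of 406: [1, 2, 7, 14, 29, 58, 203, 406]
Count: 8


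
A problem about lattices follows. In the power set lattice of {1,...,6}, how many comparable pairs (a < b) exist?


A comparable pair {a,b} has a < b or b < a in the order.
Count unordered pairs where one element is strictly below the other.
Examples: {{},{1}}, {{},{2}}, {{},{3}}, {{},{4}}, ...
Total comparable pairs: 665


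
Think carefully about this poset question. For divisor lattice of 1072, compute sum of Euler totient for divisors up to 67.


Divisors of 1072 up to 67: [1, 2, 4, 8, 16, 67]
phi values: [1, 1, 2, 4, 8, 66]
Sum = 82


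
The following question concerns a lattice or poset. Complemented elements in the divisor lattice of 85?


An element a is complemented if some b has a meet b = bottom, a join b = top.
a is complemented iff gcd(a, n/a)=1, i.e. a is a unitary divisor of 85.
Complemented elements: 1, 5, 17, 85
Count: 4


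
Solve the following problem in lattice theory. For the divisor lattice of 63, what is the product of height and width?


Height = length of longest chain minus 1; width = size of largest antichain.
A maximum chain: 1 | 7 | 21 | 63  (height 3).
A maximum antichain: {3, 7}  (width 2).
Product = 3 * 2 = 6


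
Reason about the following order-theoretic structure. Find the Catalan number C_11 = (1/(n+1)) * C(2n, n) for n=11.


C(n) = C(2n, n) / (n+1).
C(22, 11) = 705432
C(11) = 705432 / 12 = 58786


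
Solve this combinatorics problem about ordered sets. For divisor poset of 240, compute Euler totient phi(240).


phi(n) = n * prod_{p|n} (1 - 1/p).
Prime divisors of 240: [2, 3, 5]
phi(240) = 240 * (1 - 1/2) * (1 - 1/3) * (1 - 1/5)
phi(240) = 64


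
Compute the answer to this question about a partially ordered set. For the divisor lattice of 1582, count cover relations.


A cover relation a -< b holds when a < b with no c strictly between.
Cover relations:
  1 -< 2
  1 -< 7
  1 -< 113
  2 -< 14
  2 -< 226
  7 -< 14
  7 -< 791
  14 -< 1582
  ...4 more
Total: 12


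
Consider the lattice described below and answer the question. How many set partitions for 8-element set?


B(n) = number of set partitions of an n-element set.
B(n) satisfies the recurrence: B(n+1) = sum_k C(n,k)*B(k).
B(8) = 4140


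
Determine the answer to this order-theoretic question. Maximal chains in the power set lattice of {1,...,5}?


A maximal chain goes from the minimum element to a maximal element via cover relations.
Counting all min-to-max paths in the cover graph.
Total maximal chains: 120


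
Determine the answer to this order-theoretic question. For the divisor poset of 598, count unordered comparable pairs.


A comparable pair {a,b} has a < b or b < a in the order.
Count unordered pairs where one element is strictly below the other.
Examples: {1,2}, {1,13}, {1,23}, {1,26}, ...
Total comparable pairs: 19


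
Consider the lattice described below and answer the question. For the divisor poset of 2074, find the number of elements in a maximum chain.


A chain is a totally ordered subset; we count the number of elements in a maximum chain.
Compute, for each element x, the size of the longest chain ending at x:
  1: 1
  2: 2
  17: 2
  61: 2
  34: 3
  122: 3
  ...
A maximum chain: 1 < 2 < 34 < 2074
Number of elements in the longest chain: 4


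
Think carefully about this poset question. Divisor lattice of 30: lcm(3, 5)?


Join=lcm.
gcd(3,5)=1
lcm=15


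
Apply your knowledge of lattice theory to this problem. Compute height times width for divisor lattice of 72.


Height = length of longest chain minus 1; width = size of largest antichain.
A maximum chain: 1 | 3 | 9 | 18 | 36 | 72  (height 5).
A maximum antichain: {4, 6, 9}  (width 3).
Product = 5 * 3 = 15


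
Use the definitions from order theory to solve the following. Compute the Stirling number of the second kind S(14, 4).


S(n,k) = k*S(n-1,k) + S(n-1,k-1).
S(13,4) = 2532530, S(13,3) = 261625
S(14,4) = 4*2532530 + 261625 = 10130120 + 261625
S(14,4) = 10391745


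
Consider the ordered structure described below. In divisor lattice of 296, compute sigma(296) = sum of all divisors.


sigma(n) = sum of divisors.
Divisors of 296: [1, 2, 4, 8, 37, 74, 148, 296]
Sum = 570


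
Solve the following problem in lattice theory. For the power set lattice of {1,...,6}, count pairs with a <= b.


The order relation is {(a,b) : a <= b}, reflexive so it includes (a,a).
Examples: ({},{}), ({},{1,2}), ({},{1,2,3}), ({},{1,2,3,4}), ({},{1,2,3,4,5}), ...
Total ordered pairs: 729


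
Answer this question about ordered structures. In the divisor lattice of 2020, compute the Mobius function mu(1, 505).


In a divisor lattice, mu(a,b) = mu(b/a) where mu is the classical Mobius function.
b/a = 505/1 = 505
Prime factorization of 505: primes [5, 101]
505 is squarefree with 2 prime factor(s), so mu(505) = (-1)^2 = 1


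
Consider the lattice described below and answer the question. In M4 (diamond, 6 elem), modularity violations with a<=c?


Modular law: if a <= c then a v (b ^ c) = (a v b) ^ c.
Check all triples (a,b,c) with a <= c among 6 elements.
This lattice is modular (diamonds M_m and their chain-products are modular).
Total violating triples: 0


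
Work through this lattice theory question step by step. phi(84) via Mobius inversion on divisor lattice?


phi(n) = n * prod_{p|n} (1 - 1/p).
Prime divisors of 84: [2, 3, 7]
phi(84) = 84 * (1 - 1/2) * (1 - 1/3) * (1 - 1/7)
phi(84) = 24


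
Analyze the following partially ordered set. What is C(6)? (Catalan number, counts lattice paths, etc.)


C(n) = C(2n, n) / (n+1).
C(12, 6) = 924
C(6) = 924 / 7 = 132


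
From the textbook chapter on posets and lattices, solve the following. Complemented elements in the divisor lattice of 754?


An element a is complemented if some b has a meet b = bottom, a join b = top.
a is complemented iff gcd(a, n/a)=1, i.e. a is a unitary divisor of 754.
Complemented elements: 1, 2, 13, 26, 29, 58, ... (2 more)
Count: 8


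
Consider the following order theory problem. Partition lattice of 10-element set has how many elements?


B(n) = number of set partitions of an n-element set.
B(n) satisfies the recurrence: B(n+1) = sum_k C(n,k)*B(k).
B(10) = 115975


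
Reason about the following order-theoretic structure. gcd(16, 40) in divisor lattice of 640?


Meet=gcd.
gcd(16,40)=8


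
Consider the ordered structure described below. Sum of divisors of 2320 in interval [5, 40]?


Interval [5,40] in divisors of 2320: [5, 10, 20, 40]
Sum = 75


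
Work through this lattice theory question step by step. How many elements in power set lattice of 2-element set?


Power set = 2^n.
2^2 = 4


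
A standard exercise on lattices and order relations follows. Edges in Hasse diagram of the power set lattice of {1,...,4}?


A cover relation a -< b holds when a < b with no c strictly between.
Cover relations:
  {} -< {1}
  {} -< {2}
  {} -< {3}
  {} -< {4}
  {1} -< {1,2}
  {1} -< {1,3}
  {1} -< {1,4}
  {2} -< {1,2}
  ...24 more
Total: 32


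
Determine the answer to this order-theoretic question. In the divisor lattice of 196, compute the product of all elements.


Divisors of 196: [1, 2, 4, 7, 14, 28, 49, 98, 196]
Product = n^(d(n)/2) = 196^(9/2)
Product = 20661046784


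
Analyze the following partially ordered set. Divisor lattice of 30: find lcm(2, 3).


In a divisor lattice, join = lcm (least common multiple).
gcd(2,3) = 1
lcm(2,3) = 2*3/gcd = 6/1 = 6


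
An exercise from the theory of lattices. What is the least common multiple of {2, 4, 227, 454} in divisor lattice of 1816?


In a divisor lattice, join = lcm (least common multiple).
Compute lcm iteratively: start with first element, then lcm(current, next).
Elements: [2, 4, 227, 454]
lcm(2,4) = 4
lcm(4,227) = 908
lcm(908,454) = 908
Final lcm = 908


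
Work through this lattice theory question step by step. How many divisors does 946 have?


Divisors of 946: [1, 2, 11, 22, 43, 86, 473, 946]
Count: 8


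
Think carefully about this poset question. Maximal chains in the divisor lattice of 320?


A maximal chain goes from the minimum element to a maximal element via cover relations.
Counting all min-to-max paths in the cover graph.
Total maximal chains: 7


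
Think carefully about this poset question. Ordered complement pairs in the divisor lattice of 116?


Complement pair (a,b): a meet b = bottom, a join b = top.
Here: gcd(a,b)=1 and lcm(a,b)=116, i.e. a*b=116 with a,b coprime.
Pairs found: (1,116), (4,29), (29,4), (116,1)
Total ordered pairs: 4


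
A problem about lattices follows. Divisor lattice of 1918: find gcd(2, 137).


In a divisor lattice, meet = gcd (greatest common divisor).
By Euclidean algorithm or factoring: gcd(2,137) = 1


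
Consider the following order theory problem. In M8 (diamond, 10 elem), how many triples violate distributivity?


Distributive law: a ^ (b v c) = (a ^ b) v (a ^ c).
Check all 10^3 = 1000 ordered triples (a,b,c).
  e.g. a=a1, b=a2, c=a3: lhs=a1 != rhs=0
  e.g. a=a1, b=a2, c=a4: lhs=a1 != rhs=0
Total violating triples: 336


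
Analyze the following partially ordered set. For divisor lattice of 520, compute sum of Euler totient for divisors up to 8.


Divisors of 520 up to 8: [1, 2, 4, 5, 8]
phi values: [1, 1, 2, 4, 4]
Sum = 12


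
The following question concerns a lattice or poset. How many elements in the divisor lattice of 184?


Divisors of 184: [1, 2, 4, 8, 23, 46, 92, 184]
Count: 8


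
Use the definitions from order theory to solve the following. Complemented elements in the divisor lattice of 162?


An element a is complemented if some b has a meet b = bottom, a join b = top.
a is complemented iff gcd(a, n/a)=1, i.e. a is a unitary divisor of 162.
Complemented elements: 1, 2, 81, 162
Count: 4


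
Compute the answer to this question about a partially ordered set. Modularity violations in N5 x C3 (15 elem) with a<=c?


Modular law: if a <= c then a v (b ^ c) = (a v b) ^ c.
Check all triples (a,b,c) with a <= c among 15 elements.
  e.g. a=(a,0), b=(c,0), c=(b,0): lhs=(a,0) != rhs=(b,0)
  e.g. a=(a,0), b=(c,1), c=(b,0): lhs=(a,0) != rhs=(b,0)
Total violating triples: 18


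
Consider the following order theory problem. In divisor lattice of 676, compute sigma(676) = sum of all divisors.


sigma(n) = sum of divisors.
Divisors of 676: [1, 2, 4, 13, 26, 52, 169, 338, 676]
Sum = 1281


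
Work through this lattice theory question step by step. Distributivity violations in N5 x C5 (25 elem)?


Distributive law: a ^ (b v c) = (a ^ b) v (a ^ c).
Check all 25^3 = 15625 ordered triples (a,b,c).
  e.g. a=(b,0), b=(a,0), c=(c,0): lhs=(b,0) != rhs=(a,0)
  e.g. a=(b,0), b=(a,0), c=(c,1): lhs=(b,0) != rhs=(a,0)
Total violating triples: 250


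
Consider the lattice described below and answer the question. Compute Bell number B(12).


B(n) = number of set partitions of an n-element set.
B(n) satisfies the recurrence: B(n+1) = sum_k C(n,k)*B(k).
B(12) = 4213597


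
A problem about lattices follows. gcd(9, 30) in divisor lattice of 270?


Meet=gcd.
gcd(9,30)=3


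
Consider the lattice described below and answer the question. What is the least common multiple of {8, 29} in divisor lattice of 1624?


In a divisor lattice, join = lcm (least common multiple).
Compute lcm iteratively: start with first element, then lcm(current, next).
Elements: [8, 29]
lcm(8,29) = 232
Final lcm = 232


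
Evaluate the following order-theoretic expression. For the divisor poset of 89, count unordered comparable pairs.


A comparable pair {a,b} has a < b or b < a in the order.
Count unordered pairs where one element is strictly below the other.
Examples: {1,89}
Total comparable pairs: 1


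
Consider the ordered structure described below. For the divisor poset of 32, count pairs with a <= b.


The order relation is {(a,b) : a <= b}, reflexive so it includes (a,a).
Examples: (1,1), (1,16), (1,2), (1,32), (1,4), ...
Total ordered pairs: 21


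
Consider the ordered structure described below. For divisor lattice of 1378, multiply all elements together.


Divisors of 1378: [1, 2, 13, 26, 53, 106, 689, 1378]
Product = n^(d(n)/2) = 1378^(8/2)
Product = 3605760445456


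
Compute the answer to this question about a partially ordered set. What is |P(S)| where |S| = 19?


Power set = 2^n.
2^19 = 524288


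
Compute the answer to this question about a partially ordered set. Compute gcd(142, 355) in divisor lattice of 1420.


In a divisor lattice, meet = gcd (greatest common divisor).
By Euclidean algorithm or factoring: gcd(142,355) = 71


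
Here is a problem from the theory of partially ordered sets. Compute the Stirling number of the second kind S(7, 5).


S(n,k) = k*S(n-1,k) + S(n-1,k-1).
S(6,5) = 15, S(6,4) = 65
S(7,5) = 5*15 + 65 = 75 + 65
S(7,5) = 140


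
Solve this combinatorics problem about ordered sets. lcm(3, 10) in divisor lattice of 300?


Join=lcm.
gcd(3,10)=1
lcm=30


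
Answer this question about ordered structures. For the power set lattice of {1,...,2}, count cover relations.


A cover relation a -< b holds when a < b with no c strictly between.
Cover relations:
  {} -< {1}
  {} -< {2}
  {1} -< {1,2}
  {2} -< {1,2}
Total: 4


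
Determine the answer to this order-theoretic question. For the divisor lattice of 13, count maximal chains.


A maximal chain goes from the minimum element to a maximal element via cover relations.
Counting all min-to-max paths in the cover graph.
Total maximal chains: 1


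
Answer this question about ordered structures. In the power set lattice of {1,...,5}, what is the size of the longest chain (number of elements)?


A chain is a totally ordered subset; we count the number of elements in a maximum chain.
Compute, for each element x, the size of the longest chain ending at x:
  {}: 1
  {1}: 2
  {2}: 2
  {3}: 2
  {4}: 2
  {5}: 2
  ...
A maximum chain: {} < {1} < {1,2} < {1,2,3} < {1,2,3,4} < {1,2,3,4,5}
Number of elements in the longest chain: 6


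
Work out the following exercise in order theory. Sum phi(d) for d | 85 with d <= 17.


Divisors of 85 up to 17: [1, 5, 17]
phi values: [1, 4, 16]
Sum = 21


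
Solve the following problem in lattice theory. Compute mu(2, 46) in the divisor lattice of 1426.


In a divisor lattice, mu(a,b) = mu(b/a) where mu is the classical Mobius function.
b/a = 46/2 = 23
Prime factorization of 23: primes [23]
23 is squarefree with 1 prime factor(s), so mu(23) = (-1)^1 = -1


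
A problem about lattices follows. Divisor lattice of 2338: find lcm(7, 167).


In a divisor lattice, join = lcm (least common multiple).
gcd(7,167) = 1
lcm(7,167) = 7*167/gcd = 1169/1 = 1169


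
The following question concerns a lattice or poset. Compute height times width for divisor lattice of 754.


Height = length of longest chain minus 1; width = size of largest antichain.
A maximum chain: 1 | 29 | 377 | 754  (height 3).
A maximum antichain: {2, 13, 29}  (width 3).
Product = 3 * 3 = 9


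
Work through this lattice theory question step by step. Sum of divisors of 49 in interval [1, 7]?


Interval [1,7] in divisors of 49: [1, 7]
Sum = 8


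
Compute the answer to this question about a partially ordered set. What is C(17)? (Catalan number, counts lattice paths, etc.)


C(n) = C(2n, n) / (n+1).
C(34, 17) = 2333606220
C(17) = 2333606220 / 18 = 129644790


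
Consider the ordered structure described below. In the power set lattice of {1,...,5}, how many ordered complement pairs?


Complement pair (a,b): a meet b = bottom, a join b = top.
Here: A intersect B = {} and A union B = {1,...,5}.
Pairs found: ({},{1,2,3,4,5}), ({1},{2,3,4,5}), ({2},{1,3,4,5}), ({3},{1,2,4,5}), ... (28 more)
Total ordered pairs: 32


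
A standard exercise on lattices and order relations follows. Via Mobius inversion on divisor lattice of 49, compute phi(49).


phi(n) = n * prod_{p|n} (1 - 1/p).
Prime divisors of 49: [7]
phi(49) = 49 * (1 - 1/7)
phi(49) = 42


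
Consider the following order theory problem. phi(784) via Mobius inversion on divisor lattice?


phi(n) = n * prod_{p|n} (1 - 1/p).
Prime divisors of 784: [2, 7]
phi(784) = 784 * (1 - 1/2) * (1 - 1/7)
phi(784) = 336


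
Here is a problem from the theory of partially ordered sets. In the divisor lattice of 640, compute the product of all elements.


Divisors of 640: [1, 2, 4, 5, 8, 10, 16, 20, 32, 40, 64, 80, 128, 160, 320, 640]
Product = n^(d(n)/2) = 640^(16/2)
Product = 28147497671065600000000


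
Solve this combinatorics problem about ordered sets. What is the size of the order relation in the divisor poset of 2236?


The order relation is {(a,b) : a <= b}, reflexive so it includes (a,a).
Examples: (1,1), (1,1118), (1,13), (1,172), (1,2), ...
Total ordered pairs: 54


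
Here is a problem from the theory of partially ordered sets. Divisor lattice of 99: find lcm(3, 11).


In a divisor lattice, join = lcm (least common multiple).
gcd(3,11) = 1
lcm(3,11) = 3*11/gcd = 33/1 = 33


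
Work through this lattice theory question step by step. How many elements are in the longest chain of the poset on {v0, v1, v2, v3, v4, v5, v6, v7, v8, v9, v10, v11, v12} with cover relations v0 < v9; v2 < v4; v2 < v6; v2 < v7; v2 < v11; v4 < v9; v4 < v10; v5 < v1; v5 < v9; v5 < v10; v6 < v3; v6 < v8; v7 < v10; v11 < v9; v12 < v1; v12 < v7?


A chain is a totally ordered subset; we count the number of elements in a maximum chain.
Compute, for each element x, the size of the longest chain ending at x:
  v0: 1
  v2: 1
  v5: 1
  v12: 1
  v4: 2
  v6: 2
  ...
A maximum chain: v2 < v6 < v3
Number of elements in the longest chain: 3


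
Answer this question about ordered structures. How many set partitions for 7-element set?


B(n) = number of set partitions of an n-element set.
B(n) satisfies the recurrence: B(n+1) = sum_k C(n,k)*B(k).
B(7) = 877


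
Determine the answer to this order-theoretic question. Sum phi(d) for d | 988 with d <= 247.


Divisors of 988 up to 247: [1, 2, 4, 13, 19, 26, 38, 52, 76, 247]
phi values: [1, 1, 2, 12, 18, 12, 18, 24, 36, 216]
Sum = 340


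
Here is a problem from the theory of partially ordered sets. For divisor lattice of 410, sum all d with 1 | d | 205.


Interval [1,205] in divisors of 410: [1, 5, 41, 205]
Sum = 252


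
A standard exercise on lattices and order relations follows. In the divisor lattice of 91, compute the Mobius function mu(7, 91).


In a divisor lattice, mu(a,b) = mu(b/a) where mu is the classical Mobius function.
b/a = 91/7 = 13
Prime factorization of 13: primes [13]
13 is squarefree with 1 prime factor(s), so mu(13) = (-1)^1 = -1


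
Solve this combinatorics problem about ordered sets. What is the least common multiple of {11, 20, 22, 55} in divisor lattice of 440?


In a divisor lattice, join = lcm (least common multiple).
Compute lcm iteratively: start with first element, then lcm(current, next).
Elements: [11, 20, 22, 55]
lcm(11,20) = 220
lcm(220,22) = 220
lcm(220,55) = 220
Final lcm = 220


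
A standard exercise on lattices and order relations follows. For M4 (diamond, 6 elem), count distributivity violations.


Distributive law: a ^ (b v c) = (a ^ b) v (a ^ c).
Check all 6^3 = 216 ordered triples (a,b,c).
  e.g. a=a1, b=a2, c=a3: lhs=a1 != rhs=0
  e.g. a=a1, b=a2, c=a4: lhs=a1 != rhs=0
Total violating triples: 24


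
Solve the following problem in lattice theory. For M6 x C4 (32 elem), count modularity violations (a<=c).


Modular law: if a <= c then a v (b ^ c) = (a v b) ^ c.
Check all triples (a,b,c) with a <= c among 32 elements.
This lattice is modular (diamonds M_m and their chain-products are modular).
Total violating triples: 0


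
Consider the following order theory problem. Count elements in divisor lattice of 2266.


Divisors of 2266: [1, 2, 11, 22, 103, 206, 1133, 2266]
Count: 8


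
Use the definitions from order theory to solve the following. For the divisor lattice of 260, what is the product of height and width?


Height = length of longest chain minus 1; width = size of largest antichain.
A maximum chain: 1 | 13 | 65 | 130 | 260  (height 4).
A maximum antichain: {4, 10, 26, 65}  (width 4).
Product = 4 * 4 = 16


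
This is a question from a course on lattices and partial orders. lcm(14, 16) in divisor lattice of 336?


Join=lcm.
gcd(14,16)=2
lcm=112


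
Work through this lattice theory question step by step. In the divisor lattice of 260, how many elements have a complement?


An element a is complemented if some b has a meet b = bottom, a join b = top.
a is complemented iff gcd(a, n/a)=1, i.e. a is a unitary divisor of 260.
Complemented elements: 1, 4, 5, 13, 20, 52, ... (2 more)
Count: 8


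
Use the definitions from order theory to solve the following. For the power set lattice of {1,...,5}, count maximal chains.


A maximal chain goes from the minimum element to a maximal element via cover relations.
Counting all min-to-max paths in the cover graph.
Total maximal chains: 120


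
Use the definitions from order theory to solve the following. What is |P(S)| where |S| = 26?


Power set = 2^n.
2^26 = 67108864


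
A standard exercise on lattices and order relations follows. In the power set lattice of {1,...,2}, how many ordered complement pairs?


Complement pair (a,b): a meet b = bottom, a join b = top.
Here: A intersect B = {} and A union B = {1,...,2}.
Pairs found: ({},{1,2}), ({1},{2}), ({2},{1}), ({1,2},{})
Total ordered pairs: 4


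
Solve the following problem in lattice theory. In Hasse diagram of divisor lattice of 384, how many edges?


A cover relation a -< b holds when a < b with no c strictly between.
Cover relations:
  1 -< 2
  1 -< 3
  2 -< 4
  2 -< 6
  3 -< 6
  4 -< 8
  4 -< 12
  6 -< 12
  ...14 more
Total: 22


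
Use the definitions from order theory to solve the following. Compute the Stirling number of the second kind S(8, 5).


S(n,k) = k*S(n-1,k) + S(n-1,k-1).
S(7,5) = 140, S(7,4) = 350
S(8,5) = 5*140 + 350 = 700 + 350
S(8,5) = 1050


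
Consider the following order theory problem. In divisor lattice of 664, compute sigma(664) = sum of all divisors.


sigma(n) = sum of divisors.
Divisors of 664: [1, 2, 4, 8, 83, 166, 332, 664]
Sum = 1260


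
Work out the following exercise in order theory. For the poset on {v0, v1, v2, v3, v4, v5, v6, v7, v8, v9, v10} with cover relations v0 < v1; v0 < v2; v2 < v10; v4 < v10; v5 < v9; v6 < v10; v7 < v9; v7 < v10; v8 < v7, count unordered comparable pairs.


A comparable pair {a,b} has a < b or b < a in the order.
Count unordered pairs where one element is strictly below the other.
Examples: {v0,v1}, {v0,v2}, {v0,v10}, {v2,v10}, ...
Total comparable pairs: 12


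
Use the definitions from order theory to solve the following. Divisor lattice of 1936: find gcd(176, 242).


In a divisor lattice, meet = gcd (greatest common divisor).
By Euclidean algorithm or factoring: gcd(176,242) = 22


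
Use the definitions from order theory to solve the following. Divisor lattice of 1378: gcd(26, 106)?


Meet=gcd.
gcd(26,106)=2


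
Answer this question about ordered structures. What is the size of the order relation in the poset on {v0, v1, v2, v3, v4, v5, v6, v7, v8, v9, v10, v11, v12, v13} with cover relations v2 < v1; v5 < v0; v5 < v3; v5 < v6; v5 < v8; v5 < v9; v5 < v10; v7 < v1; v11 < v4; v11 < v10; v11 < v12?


The order relation is {(a,b) : a <= b}, reflexive so it includes (a,a).
Examples: (v0,v0), (v1,v1), (v10,v10), (v11,v10), (v11,v11), ...
Total ordered pairs: 25


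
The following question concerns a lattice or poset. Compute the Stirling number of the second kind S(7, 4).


S(n,k) = k*S(n-1,k) + S(n-1,k-1).
S(6,4) = 65, S(6,3) = 90
S(7,4) = 4*65 + 90 = 260 + 90
S(7,4) = 350


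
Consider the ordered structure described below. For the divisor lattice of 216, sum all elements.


sigma(n) = sum of divisors.
Divisors of 216: [1, 2, 3, 4, 6, 8, 9, 12, 18, 24, 27, 36, 54, 72, 108, 216]
Sum = 600


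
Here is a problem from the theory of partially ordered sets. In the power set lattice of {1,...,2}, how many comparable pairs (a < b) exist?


A comparable pair {a,b} has a < b or b < a in the order.
Count unordered pairs where one element is strictly below the other.
Examples: {{},{1}}, {{},{2}}, {{},{1,2}}, {{1},{1,2}}, ...
Total comparable pairs: 5


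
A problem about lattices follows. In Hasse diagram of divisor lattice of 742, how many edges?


A cover relation a -< b holds when a < b with no c strictly between.
Cover relations:
  1 -< 2
  1 -< 7
  1 -< 53
  2 -< 14
  2 -< 106
  7 -< 14
  7 -< 371
  14 -< 742
  ...4 more
Total: 12


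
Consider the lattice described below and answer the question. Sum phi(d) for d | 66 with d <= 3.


Divisors of 66 up to 3: [1, 2, 3]
phi values: [1, 1, 2]
Sum = 4


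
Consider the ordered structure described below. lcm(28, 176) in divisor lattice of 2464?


Join=lcm.
gcd(28,176)=4
lcm=1232


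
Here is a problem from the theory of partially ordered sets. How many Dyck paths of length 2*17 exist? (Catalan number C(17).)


C(n) = C(2n, n) / (n+1).
C(34, 17) = 2333606220
C(17) = 2333606220 / 18 = 129644790


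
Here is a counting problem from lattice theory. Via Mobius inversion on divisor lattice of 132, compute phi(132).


phi(n) = n * prod_{p|n} (1 - 1/p).
Prime divisors of 132: [2, 3, 11]
phi(132) = 132 * (1 - 1/2) * (1 - 1/3) * (1 - 1/11)
phi(132) = 40


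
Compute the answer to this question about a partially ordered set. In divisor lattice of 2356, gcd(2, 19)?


Meet=gcd.
gcd(2,19)=1


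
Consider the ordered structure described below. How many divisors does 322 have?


Divisors of 322: [1, 2, 7, 14, 23, 46, 161, 322]
Count: 8


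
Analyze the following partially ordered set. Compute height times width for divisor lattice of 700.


Height = length of longest chain minus 1; width = size of largest antichain.
A maximum chain: 1 | 7 | 35 | 175 | 350 | 700  (height 5).
A maximum antichain: {4, 10, 14, 25, 35}  (width 5).
Product = 5 * 5 = 25


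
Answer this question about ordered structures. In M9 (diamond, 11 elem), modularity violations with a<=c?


Modular law: if a <= c then a v (b ^ c) = (a v b) ^ c.
Check all triples (a,b,c) with a <= c among 11 elements.
This lattice is modular (diamonds M_m and their chain-products are modular).
Total violating triples: 0


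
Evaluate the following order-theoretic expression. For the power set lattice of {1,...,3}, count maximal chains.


A maximal chain goes from the minimum element to a maximal element via cover relations.
Counting all min-to-max paths in the cover graph.
Total maximal chains: 6


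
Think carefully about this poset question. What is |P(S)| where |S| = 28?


Power set = 2^n.
2^28 = 268435456


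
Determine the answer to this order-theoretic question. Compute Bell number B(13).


B(n) = number of set partitions of an n-element set.
B(n) satisfies the recurrence: B(n+1) = sum_k C(n,k)*B(k).
B(13) = 27644437


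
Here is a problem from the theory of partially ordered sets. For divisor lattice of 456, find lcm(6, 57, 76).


In a divisor lattice, join = lcm (least common multiple).
Compute lcm iteratively: start with first element, then lcm(current, next).
Elements: [6, 57, 76]
lcm(6,57) = 114
lcm(114,76) = 228
Final lcm = 228


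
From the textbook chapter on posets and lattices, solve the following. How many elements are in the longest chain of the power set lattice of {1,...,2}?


A chain is a totally ordered subset; we count the number of elements in a maximum chain.
Compute, for each element x, the size of the longest chain ending at x:
  {}: 1
  {1}: 2
  {2}: 2
  {1,2}: 3
A maximum chain: {} < {1} < {1,2}
Number of elements in the longest chain: 3


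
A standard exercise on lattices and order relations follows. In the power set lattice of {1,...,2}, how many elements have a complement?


An element a is complemented if some b has a meet b = bottom, a join b = top.
every subset A has complement S\A, so all elements are complemented.
Complemented elements: {}, {1}, {2}, {1,2}
Count: 4


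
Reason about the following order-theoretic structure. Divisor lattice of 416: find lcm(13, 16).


In a divisor lattice, join = lcm (least common multiple).
gcd(13,16) = 1
lcm(13,16) = 13*16/gcd = 208/1 = 208


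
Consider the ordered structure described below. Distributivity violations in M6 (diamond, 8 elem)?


Distributive law: a ^ (b v c) = (a ^ b) v (a ^ c).
Check all 8^3 = 512 ordered triples (a,b,c).
  e.g. a=a1, b=a2, c=a3: lhs=a1 != rhs=0
  e.g. a=a1, b=a2, c=a4: lhs=a1 != rhs=0
Total violating triples: 120


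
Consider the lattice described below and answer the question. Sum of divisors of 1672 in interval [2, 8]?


Interval [2,8] in divisors of 1672: [2, 4, 8]
Sum = 14


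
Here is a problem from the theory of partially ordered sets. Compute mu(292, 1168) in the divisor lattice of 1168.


In a divisor lattice, mu(a,b) = mu(b/a) where mu is the classical Mobius function.
b/a = 1168/292 = 4
Prime factorization of 4: primes [2]
4 is not squarefree, so mu(4) = 0


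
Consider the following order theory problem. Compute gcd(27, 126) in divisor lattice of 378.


In a divisor lattice, meet = gcd (greatest common divisor).
By Euclidean algorithm or factoring: gcd(27,126) = 9


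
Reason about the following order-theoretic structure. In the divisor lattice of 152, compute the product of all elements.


Divisors of 152: [1, 2, 4, 8, 19, 38, 76, 152]
Product = n^(d(n)/2) = 152^(8/2)
Product = 533794816


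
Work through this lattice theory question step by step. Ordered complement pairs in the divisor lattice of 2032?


Complement pair (a,b): a meet b = bottom, a join b = top.
Here: gcd(a,b)=1 and lcm(a,b)=2032, i.e. a*b=2032 with a,b coprime.
Pairs found: (1,2032), (16,127), (127,16), (2032,1)
Total ordered pairs: 4


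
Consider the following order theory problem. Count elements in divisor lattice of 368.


Divisors of 368: [1, 2, 4, 8, 16, 23, 46, 92, 184, 368]
Count: 10


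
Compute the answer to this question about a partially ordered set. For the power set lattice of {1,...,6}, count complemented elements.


An element a is complemented if some b has a meet b = bottom, a join b = top.
every subset A has complement S\A, so all elements are complemented.
Complemented elements: {}, {1}, {2}, {3}, {4}, {5}, ... (58 more)
Count: 64


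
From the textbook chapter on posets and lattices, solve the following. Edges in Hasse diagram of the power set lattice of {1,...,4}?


A cover relation a -< b holds when a < b with no c strictly between.
Cover relations:
  {} -< {1}
  {} -< {2}
  {} -< {3}
  {} -< {4}
  {1} -< {1,2}
  {1} -< {1,3}
  {1} -< {1,4}
  {2} -< {1,2}
  ...24 more
Total: 32


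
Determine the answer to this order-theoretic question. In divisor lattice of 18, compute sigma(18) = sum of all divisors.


sigma(n) = sum of divisors.
Divisors of 18: [1, 2, 3, 6, 9, 18]
Sum = 39


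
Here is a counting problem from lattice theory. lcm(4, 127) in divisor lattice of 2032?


Join=lcm.
gcd(4,127)=1
lcm=508


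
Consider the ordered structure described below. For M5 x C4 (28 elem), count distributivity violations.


Distributive law: a ^ (b v c) = (a ^ b) v (a ^ c).
Check all 28^3 = 21952 ordered triples (a,b,c).
  e.g. a=(a1,0), b=(a2,0), c=(a3,0): lhs=(a1,0) != rhs=(0,0)
  e.g. a=(a1,0), b=(a2,0), c=(a3,1): lhs=(a1,0) != rhs=(0,0)
Total violating triples: 3840


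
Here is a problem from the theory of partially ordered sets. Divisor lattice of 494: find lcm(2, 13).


In a divisor lattice, join = lcm (least common multiple).
gcd(2,13) = 1
lcm(2,13) = 2*13/gcd = 26/1 = 26


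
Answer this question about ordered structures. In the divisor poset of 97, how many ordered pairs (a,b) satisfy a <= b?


The order relation is {(a,b) : a <= b}, reflexive so it includes (a,a).
Examples: (1,1), (1,97), (97,97)
Total ordered pairs: 3


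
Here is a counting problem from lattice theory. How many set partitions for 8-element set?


B(n) = number of set partitions of an n-element set.
B(n) satisfies the recurrence: B(n+1) = sum_k C(n,k)*B(k).
B(8) = 4140


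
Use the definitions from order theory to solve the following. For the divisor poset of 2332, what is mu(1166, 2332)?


In a divisor lattice, mu(a,b) = mu(b/a) where mu is the classical Mobius function.
b/a = 2332/1166 = 2
Prime factorization of 2: primes [2]
2 is squarefree with 1 prime factor(s), so mu(2) = (-1)^1 = -1


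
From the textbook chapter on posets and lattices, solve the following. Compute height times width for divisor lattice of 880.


Height = length of longest chain minus 1; width = size of largest antichain.
A maximum chain: 1 | 11 | 55 | 110 | 220 | 440 | 880  (height 6).
A maximum antichain: {4, 10, 22, 55}  (width 4).
Product = 6 * 4 = 24


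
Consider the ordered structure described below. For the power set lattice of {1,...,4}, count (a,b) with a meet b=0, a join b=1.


Complement pair (a,b): a meet b = bottom, a join b = top.
Here: A intersect B = {} and A union B = {1,...,4}.
Pairs found: ({},{1,2,3,4}), ({1},{2,3,4}), ({2},{1,3,4}), ({3},{1,2,4}), ... (12 more)
Total ordered pairs: 16


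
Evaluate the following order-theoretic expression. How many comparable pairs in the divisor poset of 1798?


A comparable pair {a,b} has a < b or b < a in the order.
Count unordered pairs where one element is strictly below the other.
Examples: {1,2}, {1,29}, {1,31}, {1,58}, ...
Total comparable pairs: 19


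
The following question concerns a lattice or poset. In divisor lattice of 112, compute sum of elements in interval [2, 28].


Interval [2,28] in divisors of 112: [2, 4, 14, 28]
Sum = 48


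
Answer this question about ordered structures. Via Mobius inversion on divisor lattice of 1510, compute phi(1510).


phi(n) = n * prod_{p|n} (1 - 1/p).
Prime divisors of 1510: [2, 5, 151]
phi(1510) = 1510 * (1 - 1/2) * (1 - 1/5) * (1 - 1/151)
phi(1510) = 600


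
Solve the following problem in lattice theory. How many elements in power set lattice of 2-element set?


Power set = 2^n.
2^2 = 4


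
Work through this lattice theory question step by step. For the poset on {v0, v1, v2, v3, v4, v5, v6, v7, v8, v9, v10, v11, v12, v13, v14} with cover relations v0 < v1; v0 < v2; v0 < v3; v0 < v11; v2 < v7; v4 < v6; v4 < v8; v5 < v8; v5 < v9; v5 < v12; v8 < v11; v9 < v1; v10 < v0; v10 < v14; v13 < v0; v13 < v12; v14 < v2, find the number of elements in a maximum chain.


A chain is a totally ordered subset; we count the number of elements in a maximum chain.
Compute, for each element x, the size of the longest chain ending at x:
  v4: 1
  v5: 1
  v10: 1
  v13: 1
  v6: 2
  v9: 2
  ...
A maximum chain: v10 < v0 < v2 < v7
Number of elements in the longest chain: 4


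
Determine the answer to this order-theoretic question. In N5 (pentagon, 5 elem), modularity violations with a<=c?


Modular law: if a <= c then a v (b ^ c) = (a v b) ^ c.
Check all triples (a,b,c) with a <= c among 5 elements.
  e.g. a=a, b=c, c=b: lhs=a != rhs=b
Total violating triples: 1


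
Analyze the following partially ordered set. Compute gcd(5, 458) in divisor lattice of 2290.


In a divisor lattice, meet = gcd (greatest common divisor).
By Euclidean algorithm or factoring: gcd(5,458) = 1


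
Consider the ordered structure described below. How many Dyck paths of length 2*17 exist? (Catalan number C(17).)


C(n) = C(2n, n) / (n+1).
C(34, 17) = 2333606220
C(17) = 2333606220 / 18 = 129644790


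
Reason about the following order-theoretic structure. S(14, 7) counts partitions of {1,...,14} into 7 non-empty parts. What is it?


S(n,k) = k*S(n-1,k) + S(n-1,k-1).
S(13,7) = 5715424, S(13,6) = 9321312
S(14,7) = 7*5715424 + 9321312 = 40007968 + 9321312
S(14,7) = 49329280


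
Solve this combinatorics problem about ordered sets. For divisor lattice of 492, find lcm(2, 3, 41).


In a divisor lattice, join = lcm (least common multiple).
Compute lcm iteratively: start with first element, then lcm(current, next).
Elements: [2, 3, 41]
lcm(2,3) = 6
lcm(6,41) = 246
Final lcm = 246


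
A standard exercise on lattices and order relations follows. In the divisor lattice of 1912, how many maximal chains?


A maximal chain goes from the minimum element to a maximal element via cover relations.
Counting all min-to-max paths in the cover graph.
Total maximal chains: 4


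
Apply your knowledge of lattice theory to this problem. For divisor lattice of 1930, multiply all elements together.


Divisors of 1930: [1, 2, 5, 10, 193, 386, 965, 1930]
Product = n^(d(n)/2) = 1930^(8/2)
Product = 13874880010000


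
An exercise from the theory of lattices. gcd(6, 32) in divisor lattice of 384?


Meet=gcd.
gcd(6,32)=2


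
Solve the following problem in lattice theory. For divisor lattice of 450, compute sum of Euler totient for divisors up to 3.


Divisors of 450 up to 3: [1, 2, 3]
phi values: [1, 1, 2]
Sum = 4


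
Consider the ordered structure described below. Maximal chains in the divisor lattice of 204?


A maximal chain goes from the minimum element to a maximal element via cover relations.
Counting all min-to-max paths in the cover graph.
Total maximal chains: 12


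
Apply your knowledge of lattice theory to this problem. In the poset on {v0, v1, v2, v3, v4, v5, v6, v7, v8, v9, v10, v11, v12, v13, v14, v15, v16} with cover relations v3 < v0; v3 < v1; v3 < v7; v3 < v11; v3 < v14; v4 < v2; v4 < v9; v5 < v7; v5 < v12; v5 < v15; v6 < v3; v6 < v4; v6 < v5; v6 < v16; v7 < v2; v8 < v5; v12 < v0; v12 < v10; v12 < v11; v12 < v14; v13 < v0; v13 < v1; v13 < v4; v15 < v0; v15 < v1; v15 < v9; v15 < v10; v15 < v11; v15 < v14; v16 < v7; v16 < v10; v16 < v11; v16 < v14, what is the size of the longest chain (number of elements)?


A chain is a totally ordered subset; we count the number of elements in a maximum chain.
Compute, for each element x, the size of the longest chain ending at x:
  v6: 1
  v8: 1
  v13: 1
  v3: 2
  v16: 2
  v4: 2
  ...
A maximum chain: v6 < v5 < v12 < v0
Number of elements in the longest chain: 4


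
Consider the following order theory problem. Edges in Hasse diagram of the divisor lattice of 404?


A cover relation a -< b holds when a < b with no c strictly between.
Cover relations:
  1 -< 2
  1 -< 101
  2 -< 4
  2 -< 202
  4 -< 404
  101 -< 202
  202 -< 404
Total: 7
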